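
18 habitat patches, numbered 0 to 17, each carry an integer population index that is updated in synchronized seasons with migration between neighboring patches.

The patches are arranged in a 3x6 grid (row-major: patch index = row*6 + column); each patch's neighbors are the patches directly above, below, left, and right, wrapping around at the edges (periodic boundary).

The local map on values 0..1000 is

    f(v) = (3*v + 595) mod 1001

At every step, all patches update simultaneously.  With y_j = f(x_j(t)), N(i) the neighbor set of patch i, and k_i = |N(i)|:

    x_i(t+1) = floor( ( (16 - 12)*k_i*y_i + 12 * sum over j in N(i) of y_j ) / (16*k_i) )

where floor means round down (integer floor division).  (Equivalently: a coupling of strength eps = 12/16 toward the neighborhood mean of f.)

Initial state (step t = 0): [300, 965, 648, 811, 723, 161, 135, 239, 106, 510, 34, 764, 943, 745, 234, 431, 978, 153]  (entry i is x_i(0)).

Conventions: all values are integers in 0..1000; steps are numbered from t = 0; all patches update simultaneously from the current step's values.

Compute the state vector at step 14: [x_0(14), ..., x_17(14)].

Simulating step by step:
t=0: [300, 965, 648, 811, 723, 161, 135, 239, 106, 510, 34, 764, 943, 745, 234, 431, 978, 153]
t=1: [495, 528, 456, 439, 438, 430, 645, 683, 465, 503, 604, 563, 550, 491, 667, 403, 581, 371]
t=2: [363, 372, 741, 748, 702, 591, 365, 490, 678, 608, 406, 543, 319, 327, 677, 565, 613, 503]
t=3: [605, 578, 728, 625, 633, 411, 457, 503, 516, 585, 534, 424, 521, 509, 588, 505, 464, 320]
t=4: [528, 345, 436, 440, 587, 641, 528, 316, 332, 258, 553, 692, 422, 206, 304, 431, 499, 670]
t=5: [453, 500, 720, 699, 420, 467, 465, 437, 582, 587, 340, 457, 434, 528, 612, 573, 415, 551]
t=6: [795, 546, 479, 598, 801, 814, 944, 525, 542, 455, 718, 774, 667, 479, 403, 511, 589, 754]
t=7: [485, 283, 315, 492, 535, 710, 603, 211, 422, 517, 792, 615, 577, 344, 276, 501, 600, 570]
t=8: [366, 380, 471, 200, 453, 365, 294, 493, 464, 409, 462, 558, 339, 422, 503, 216, 391, 427]
t=9: [643, 489, 379, 427, 731, 694, 426, 591, 434, 655, 771, 633, 697, 499, 418, 413, 763, 656]
t=10: [560, 335, 685, 764, 822, 611, 605, 451, 693, 797, 736, 688, 554, 389, 690, 801, 799, 652]
t=11: [384, 642, 690, 724, 596, 394, 501, 694, 775, 874, 704, 573, 437, 652, 742, 909, 698, 573]
t=12: [617, 623, 732, 486, 645, 522, 518, 559, 674, 561, 475, 432, 545, 684, 663, 545, 493, 580]
t=13: [297, 518, 517, 354, 188, 451, 380, 417, 513, 240, 335, 345, 351, 450, 572, 240, 225, 336]
t=14: [585, 490, 269, 338, 502, 588, 672, 578, 335, 397, 406, 697, 680, 601, 364, 368, 380, 617]

Answer: [585, 490, 269, 338, 502, 588, 672, 578, 335, 397, 406, 697, 680, 601, 364, 368, 380, 617]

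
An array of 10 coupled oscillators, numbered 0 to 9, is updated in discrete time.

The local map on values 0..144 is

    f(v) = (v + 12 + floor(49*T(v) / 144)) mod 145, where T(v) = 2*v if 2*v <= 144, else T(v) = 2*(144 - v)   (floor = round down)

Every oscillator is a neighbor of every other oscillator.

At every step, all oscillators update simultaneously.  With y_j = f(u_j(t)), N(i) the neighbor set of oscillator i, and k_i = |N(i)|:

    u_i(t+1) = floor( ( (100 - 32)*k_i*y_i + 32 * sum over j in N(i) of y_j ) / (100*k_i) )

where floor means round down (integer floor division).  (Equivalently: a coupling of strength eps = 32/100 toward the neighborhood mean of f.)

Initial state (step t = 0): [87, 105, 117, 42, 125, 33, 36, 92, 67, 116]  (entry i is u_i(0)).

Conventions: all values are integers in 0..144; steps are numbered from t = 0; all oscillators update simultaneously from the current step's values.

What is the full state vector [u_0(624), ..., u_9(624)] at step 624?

Simulating step by step:
t=0: [87, 105, 117, 42, 125, 33, 36, 92, 67, 116]
t=1: [115, 119, 28, 80, 30, 70, 73, 117, 107, 28]
t=2: [26, 27, 63, 112, 65, 108, 111, 27, 118, 63]
t=3: [59, 60, 99, 23, 101, 116, 23, 60, 25, 99]
t=4: [104, 104, 123, 64, 124, 33, 64, 104, 67, 123]
t=5: [123, 123, 33, 107, 33, 74, 107, 123, 110, 33]
t=6: [25, 25, 65, 115, 65, 108, 115, 25, 22, 65]
t=7: [60, 60, 103, 26, 103, 118, 26, 60, 56, 103]
t=8: [107, 107, 126, 70, 126, 36, 70, 107, 103, 126]
t=9: [125, 125, 35, 115, 35, 79, 115, 125, 124, 35]
t=10: [15, 15, 58, 13, 58, 99, 13, 15, 15, 58]
t=11: [48, 48, 94, 45, 94, 115, 45, 48, 48, 94]
t=12: [93, 93, 124, 90, 124, 34, 90, 93, 93, 124]
t=13: [122, 122, 35, 121, 35, 76, 121, 122, 122, 35]
t=14: [14, 14, 57, 14, 57, 99, 14, 14, 14, 57]
t=15: [46, 46, 92, 46, 92, 114, 46, 46, 46, 92]
t=16: [91, 91, 123, 91, 123, 34, 91, 91, 91, 123]
t=17: [122, 122, 35, 122, 35, 77, 122, 122, 122, 35]
t=18: [14, 14, 57, 14, 57, 99, 14, 14, 14, 57]

Answer: [91, 91, 123, 91, 123, 34, 91, 91, 91, 123]
Key observation: The state at step 14, [14, 14, 57, 14, 57, 99, 14, 14, 14, 57], reappears at step 18: the system is in a cycle of period 4 from step 14 on.  Therefore the state at step 624 equals the state at step 14 + ((624 - 14) mod 4) = 16, which is [91, 91, 123, 91, 123, 34, 91, 91, 91, 123].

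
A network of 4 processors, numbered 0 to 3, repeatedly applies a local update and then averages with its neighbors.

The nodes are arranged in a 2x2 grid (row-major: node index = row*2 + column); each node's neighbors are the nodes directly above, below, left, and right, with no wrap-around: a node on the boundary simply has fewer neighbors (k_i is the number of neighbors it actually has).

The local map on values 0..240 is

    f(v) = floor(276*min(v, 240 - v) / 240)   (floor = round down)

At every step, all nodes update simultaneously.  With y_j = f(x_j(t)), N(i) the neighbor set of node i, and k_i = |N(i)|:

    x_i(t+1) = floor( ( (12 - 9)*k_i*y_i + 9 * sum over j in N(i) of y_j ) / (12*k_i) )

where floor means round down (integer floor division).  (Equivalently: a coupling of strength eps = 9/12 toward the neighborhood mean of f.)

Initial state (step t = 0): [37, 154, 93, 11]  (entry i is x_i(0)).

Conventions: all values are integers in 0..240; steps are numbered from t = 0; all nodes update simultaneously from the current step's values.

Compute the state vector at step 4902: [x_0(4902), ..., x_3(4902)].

Simulating step by step:
t=0: [37, 154, 93, 11]
t=1: [87, 44, 46, 79]
t=2: [63, 83, 84, 60]
t=3: [89, 76, 76, 88]
t=4: [90, 97, 97, 90]
t=5: [109, 105, 105, 109]
t=6: [121, 123, 123, 121]
t=7: [134, 135, 135, 134]
t=8: [120, 120, 120, 120]
t=9: [138, 138, 138, 138]
t=10: [117, 117, 117, 117]
t=11: [134, 134, 134, 134]
t=12: [121, 121, 121, 121]
t=13: [136, 136, 136, 136]
t=14: [119, 119, 119, 119]
t=15: [136, 136, 136, 136]

Answer: [119, 119, 119, 119]
Key observation: The state at step 13, [136, 136, 136, 136], reappears at step 15: the system is in a cycle of period 2 from step 13 on.  Therefore the state at step 4902 equals the state at step 13 + ((4902 - 13) mod 2) = 14, which is [119, 119, 119, 119].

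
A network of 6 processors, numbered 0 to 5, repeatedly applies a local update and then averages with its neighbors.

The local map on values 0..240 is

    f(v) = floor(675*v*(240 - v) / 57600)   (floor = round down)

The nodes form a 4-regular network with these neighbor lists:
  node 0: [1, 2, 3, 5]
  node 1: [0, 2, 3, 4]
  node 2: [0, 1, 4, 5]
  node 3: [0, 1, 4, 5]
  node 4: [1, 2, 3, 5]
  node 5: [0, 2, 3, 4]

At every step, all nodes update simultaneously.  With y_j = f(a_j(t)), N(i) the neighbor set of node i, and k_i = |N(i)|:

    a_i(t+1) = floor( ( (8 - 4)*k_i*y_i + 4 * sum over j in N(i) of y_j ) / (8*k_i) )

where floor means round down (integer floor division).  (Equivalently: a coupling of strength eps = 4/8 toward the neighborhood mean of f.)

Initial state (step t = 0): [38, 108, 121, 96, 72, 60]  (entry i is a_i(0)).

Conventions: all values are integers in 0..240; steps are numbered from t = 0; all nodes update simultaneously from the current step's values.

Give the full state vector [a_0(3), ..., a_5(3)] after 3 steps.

Simulating step by step:
t=0: [38, 108, 121, 96, 72, 60]
t=1: [122, 153, 149, 146, 148, 133]
t=2: [163, 158, 160, 161, 159, 163]
t=3: [148, 150, 149, 148, 149, 148]

Answer: [148, 150, 149, 148, 149, 148]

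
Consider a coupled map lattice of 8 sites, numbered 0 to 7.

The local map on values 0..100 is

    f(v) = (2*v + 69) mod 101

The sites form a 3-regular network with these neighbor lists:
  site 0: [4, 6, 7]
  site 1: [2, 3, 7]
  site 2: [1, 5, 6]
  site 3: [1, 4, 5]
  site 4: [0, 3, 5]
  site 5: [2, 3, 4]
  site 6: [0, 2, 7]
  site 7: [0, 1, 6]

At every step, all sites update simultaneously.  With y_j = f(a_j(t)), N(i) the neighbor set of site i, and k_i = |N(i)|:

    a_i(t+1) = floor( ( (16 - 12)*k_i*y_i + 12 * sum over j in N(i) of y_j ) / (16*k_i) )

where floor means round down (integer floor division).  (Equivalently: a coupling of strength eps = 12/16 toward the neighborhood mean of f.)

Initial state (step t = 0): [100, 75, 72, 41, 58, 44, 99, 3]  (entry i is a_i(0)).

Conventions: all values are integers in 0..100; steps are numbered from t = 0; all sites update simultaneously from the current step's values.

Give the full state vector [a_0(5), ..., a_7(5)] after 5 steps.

Answer: [59, 40, 40, 20, 32, 45, 65, 40]

Derivation:
t=0: [100, 75, 72, 41, 58, 44, 99, 3]
t=1: [72, 38, 37, 51, 64, 50, 54, 56]
t=2: [65, 59, 57, 69, 61, 69, 52, 52]
t=3: [83, 61, 61, 46, 49, 45, 81, 82]
t=4: [39, 67, 66, 68, 54, 68, 45, 45]
t=5: [59, 40, 40, 20, 32, 45, 65, 40]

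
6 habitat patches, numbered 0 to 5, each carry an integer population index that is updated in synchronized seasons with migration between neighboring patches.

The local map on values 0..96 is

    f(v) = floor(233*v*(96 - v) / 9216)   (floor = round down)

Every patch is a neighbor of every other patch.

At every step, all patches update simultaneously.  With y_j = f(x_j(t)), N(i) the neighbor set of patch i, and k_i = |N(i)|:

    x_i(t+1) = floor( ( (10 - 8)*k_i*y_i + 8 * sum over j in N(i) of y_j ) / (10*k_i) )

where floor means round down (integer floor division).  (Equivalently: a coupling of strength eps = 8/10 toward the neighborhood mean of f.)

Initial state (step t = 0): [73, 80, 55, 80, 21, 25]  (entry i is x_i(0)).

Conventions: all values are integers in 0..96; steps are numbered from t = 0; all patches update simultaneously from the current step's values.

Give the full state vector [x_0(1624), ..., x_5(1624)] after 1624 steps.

Simulating step by step:
t=0: [73, 80, 55, 80, 21, 25]
t=1: [41, 40, 41, 40, 40, 41]
t=2: [56, 56, 56, 56, 56, 56]
t=3: [56, 56, 56, 56, 56, 56]

Answer: [56, 56, 56, 56, 56, 56]
Key observation: The state at step 2, [56, 56, 56, 56, 56, 56], reappears at step 3: the system is in a cycle of period 1 from step 2 on.  Therefore the state at step 1624 equals the state at step 2 + ((1624 - 2) mod 1) = 2, which is [56, 56, 56, 56, 56, 56].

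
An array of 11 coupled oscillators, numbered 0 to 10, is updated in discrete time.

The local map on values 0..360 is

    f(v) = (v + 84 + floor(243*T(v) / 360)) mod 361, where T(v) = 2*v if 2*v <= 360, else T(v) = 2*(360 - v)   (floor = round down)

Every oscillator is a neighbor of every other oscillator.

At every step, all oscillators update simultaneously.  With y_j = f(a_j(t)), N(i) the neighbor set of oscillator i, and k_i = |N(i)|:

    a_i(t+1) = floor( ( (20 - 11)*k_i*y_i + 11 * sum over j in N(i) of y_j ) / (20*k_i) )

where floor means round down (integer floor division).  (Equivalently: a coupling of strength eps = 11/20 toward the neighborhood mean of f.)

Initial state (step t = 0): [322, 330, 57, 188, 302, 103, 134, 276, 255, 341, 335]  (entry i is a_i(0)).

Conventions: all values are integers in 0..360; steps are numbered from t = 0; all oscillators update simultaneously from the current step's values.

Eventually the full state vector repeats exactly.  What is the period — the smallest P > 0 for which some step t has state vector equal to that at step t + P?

Simulating step by step:
t=0: [322, 330, 57, 188, 302, 103, 134, 276, 255, 341, 335]
t=1: [116, 115, 164, 134, 119, 207, 93, 122, 125, 113, 114]
t=2: [251, 250, 153, 125, 111, 164, 230, 114, 117, 248, 249]
t=3: [150, 150, 135, 109, 238, 145, 153, 241, 244, 151, 150]
t=4: [95, 95, 81, 200, 115, 90, 98, 114, 114, 96, 95]
t=5: [303, 303, 290, 236, 321, 298, 305, 320, 320, 303, 303]
t=6: [102, 102, 104, 112, 100, 103, 102, 100, 100, 102, 102]
t=7: [324, 324, 326, 333, 322, 325, 324, 322, 322, 324, 324]
t=8: [94, 94, 94, 93, 95, 94, 94, 95, 95, 94, 94]
t=9: [304, 304, 304, 303, 305, 304, 304, 305, 305, 304, 304]
t=10: [102, 102, 102, 102, 102, 102, 102, 102, 102, 102, 102]
t=11: [323, 323, 323, 323, 323, 323, 323, 323, 323, 323, 323]
t=12: [95, 95, 95, 95, 95, 95, 95, 95, 95, 95, 95]
t=13: [307, 307, 307, 307, 307, 307, 307, 307, 307, 307, 307]
t=14: [101, 101, 101, 101, 101, 101, 101, 101, 101, 101, 101]
t=15: [321, 321, 321, 321, 321, 321, 321, 321, 321, 321, 321]
t=16: [96, 96, 96, 96, 96, 96, 96, 96, 96, 96, 96]
t=17: [309, 309, 309, 309, 309, 309, 309, 309, 309, 309, 309]
t=18: [100, 100, 100, 100, 100, 100, 100, 100, 100, 100, 100]
t=19: [319, 319, 319, 319, 319, 319, 319, 319, 319, 319, 319]
t=20: [97, 97, 97, 97, 97, 97, 97, 97, 97, 97, 97]
t=21: [311, 311, 311, 311, 311, 311, 311, 311, 311, 311, 311]
t=22: [100, 100, 100, 100, 100, 100, 100, 100, 100, 100, 100]

Answer: 4
Key observation: The state at step 18, [100, 100, 100, 100, 100, 100, 100, 100, 100, 100, 100], reappears at step 22 — and no state repeats earlier — so the cycle the system enters has period 4.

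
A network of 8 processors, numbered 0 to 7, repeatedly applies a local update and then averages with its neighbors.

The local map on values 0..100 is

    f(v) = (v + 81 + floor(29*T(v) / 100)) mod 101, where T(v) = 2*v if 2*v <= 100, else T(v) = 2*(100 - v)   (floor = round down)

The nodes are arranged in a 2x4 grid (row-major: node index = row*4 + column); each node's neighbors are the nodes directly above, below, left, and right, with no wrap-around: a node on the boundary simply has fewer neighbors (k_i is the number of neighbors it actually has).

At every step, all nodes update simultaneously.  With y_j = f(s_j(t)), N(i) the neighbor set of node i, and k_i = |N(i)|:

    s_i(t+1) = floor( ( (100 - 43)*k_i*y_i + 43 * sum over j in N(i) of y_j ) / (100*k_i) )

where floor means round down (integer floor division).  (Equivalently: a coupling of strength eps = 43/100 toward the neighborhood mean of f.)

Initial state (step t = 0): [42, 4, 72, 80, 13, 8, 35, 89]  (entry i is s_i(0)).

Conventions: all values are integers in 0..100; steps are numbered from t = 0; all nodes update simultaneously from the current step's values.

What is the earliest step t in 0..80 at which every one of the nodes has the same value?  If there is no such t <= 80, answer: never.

Simulating step by step:
t=0: [42, 4, 72, 80, 13, 8, 35, 89]  (not all equal)
t=1: [44, 79, 66, 71, 29, 70, 53, 65]  (not all equal)
t=2: [48, 66, 65, 66, 39, 60, 62, 64]  (not all equal)
t=3: [54, 63, 64, 64, 48, 60, 64, 64]  (not all equal)
t=4: [59, 63, 64, 64, 57, 62, 63, 64]  (not all equal)
t=5: [62, 63, 64, 64, 61, 63, 64, 64]  (not all equal)
t=6: [63, 64, 64, 64, 63, 63, 64, 64]  (not all equal)
t=7: [64, 64, 64, 64, 64, 64, 64, 64]  (all equal)

Answer: 7
Key observation: Synchronization is absorbing here: once all nodes are equal they stay equal, and step 7 is the first all-equal step.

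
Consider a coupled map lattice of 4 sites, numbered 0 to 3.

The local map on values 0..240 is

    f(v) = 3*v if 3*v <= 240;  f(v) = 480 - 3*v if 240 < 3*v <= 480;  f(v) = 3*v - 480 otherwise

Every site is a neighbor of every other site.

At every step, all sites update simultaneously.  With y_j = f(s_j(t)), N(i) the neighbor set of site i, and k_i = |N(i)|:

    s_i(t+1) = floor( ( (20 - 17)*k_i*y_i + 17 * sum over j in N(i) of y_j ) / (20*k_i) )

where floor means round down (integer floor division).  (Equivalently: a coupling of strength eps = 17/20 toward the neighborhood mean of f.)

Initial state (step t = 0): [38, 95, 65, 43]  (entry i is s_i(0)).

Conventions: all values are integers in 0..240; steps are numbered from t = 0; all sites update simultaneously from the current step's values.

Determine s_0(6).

Answer: s_0(6) = 219

Derivation:
t=0: [38, 95, 65, 43]
t=1: [164, 153, 153, 162]
t=2: [15, 14, 14, 16]
t=3: [44, 44, 44, 43]
t=4: [131, 131, 131, 131]
t=5: [87, 87, 87, 87]
t=6: [219, 219, 219, 219]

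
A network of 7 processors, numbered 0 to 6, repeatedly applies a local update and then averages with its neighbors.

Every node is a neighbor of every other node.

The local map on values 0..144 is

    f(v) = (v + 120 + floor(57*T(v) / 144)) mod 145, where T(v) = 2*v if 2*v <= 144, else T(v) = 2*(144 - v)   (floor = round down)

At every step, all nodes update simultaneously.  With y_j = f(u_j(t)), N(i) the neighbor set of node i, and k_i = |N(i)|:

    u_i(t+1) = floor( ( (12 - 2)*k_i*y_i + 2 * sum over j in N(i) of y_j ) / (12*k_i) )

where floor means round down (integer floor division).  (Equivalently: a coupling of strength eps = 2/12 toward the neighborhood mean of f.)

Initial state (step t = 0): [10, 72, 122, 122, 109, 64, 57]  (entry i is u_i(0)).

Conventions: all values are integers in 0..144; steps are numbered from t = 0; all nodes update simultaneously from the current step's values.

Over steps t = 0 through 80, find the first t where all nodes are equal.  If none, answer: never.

Answer: 3
Key observation: Synchronization is absorbing here: once all nodes are equal they stay equal, and step 3 is the first all-equal step.

Derivation:
t=0: [10, 72, 122, 122, 109, 64, 57]  (not all equal)
t=1: [131, 104, 112, 112, 110, 92, 82]  (not all equal)
t=2: [114, 110, 111, 111, 110, 108, 106]  (not all equal)
t=3: [111, 111, 111, 111, 111, 111, 111]  (all equal)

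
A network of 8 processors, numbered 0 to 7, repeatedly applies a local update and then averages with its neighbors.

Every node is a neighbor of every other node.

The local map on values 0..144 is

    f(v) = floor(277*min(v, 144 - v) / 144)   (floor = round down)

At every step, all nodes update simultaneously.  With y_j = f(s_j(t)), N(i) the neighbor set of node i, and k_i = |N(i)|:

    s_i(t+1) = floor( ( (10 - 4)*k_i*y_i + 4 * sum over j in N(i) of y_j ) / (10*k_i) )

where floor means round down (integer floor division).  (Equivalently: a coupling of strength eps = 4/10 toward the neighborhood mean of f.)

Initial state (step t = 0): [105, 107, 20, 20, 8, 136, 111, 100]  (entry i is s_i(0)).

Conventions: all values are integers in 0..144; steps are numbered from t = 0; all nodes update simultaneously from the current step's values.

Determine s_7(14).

Simulating step by step:
t=0: [105, 107, 20, 20, 8, 136, 111, 100]
t=1: [63, 61, 43, 43, 30, 30, 57, 68]
t=2: [108, 106, 87, 87, 74, 74, 102, 113]
t=3: [81, 83, 103, 103, 116, 116, 87, 75]
t=4: [108, 105, 84, 84, 71, 71, 101, 114]
t=5: [82, 85, 107, 107, 118, 118, 89, 75]
t=6: [105, 101, 79, 79, 67, 67, 97, 112]
t=7: [87, 91, 114, 114, 116, 116, 95, 79]
t=8: [96, 91, 68, 68, 65, 65, 88, 104]
t=9: [100, 105, 121, 121, 118, 118, 108, 91]
t=10: [75, 70, 53, 53, 56, 56, 67, 84]
t=11: [124, 125, 107, 107, 110, 110, 122, 115]
t=12: [45, 44, 63, 63, 60, 60, 48, 55]
t=13: [94, 93, 113, 113, 110, 110, 97, 104]
t=14: [86, 87, 66, 66, 70, 70, 83, 76]

Answer: s_7(14) = 76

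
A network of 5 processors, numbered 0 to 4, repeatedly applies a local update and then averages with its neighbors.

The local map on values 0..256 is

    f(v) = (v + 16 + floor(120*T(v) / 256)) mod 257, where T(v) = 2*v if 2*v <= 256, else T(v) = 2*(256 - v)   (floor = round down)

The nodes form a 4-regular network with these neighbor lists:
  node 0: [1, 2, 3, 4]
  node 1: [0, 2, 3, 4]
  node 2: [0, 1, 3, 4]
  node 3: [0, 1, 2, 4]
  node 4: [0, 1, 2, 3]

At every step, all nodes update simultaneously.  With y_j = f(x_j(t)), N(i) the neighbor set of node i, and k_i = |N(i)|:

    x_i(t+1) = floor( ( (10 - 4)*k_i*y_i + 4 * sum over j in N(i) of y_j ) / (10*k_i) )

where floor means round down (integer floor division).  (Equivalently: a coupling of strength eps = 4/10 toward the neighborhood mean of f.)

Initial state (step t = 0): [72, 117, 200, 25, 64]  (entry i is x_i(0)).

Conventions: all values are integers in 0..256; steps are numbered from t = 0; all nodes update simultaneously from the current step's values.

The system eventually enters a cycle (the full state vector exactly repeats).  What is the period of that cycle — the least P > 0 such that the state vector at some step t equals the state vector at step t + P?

Simulating step by step:
t=0: [72, 117, 200, 25, 64]
t=1: [138, 182, 66, 93, 131]
t=2: [39, 41, 107, 134, 39]
t=3: [96, 98, 162, 54, 96]
t=4: [174, 176, 78, 133, 174]
t=5: [24, 25, 103, 23, 24]
t=6: [77, 78, 153, 76, 77]
t=7: [149, 150, 70, 148, 149]
t=8: [22, 22, 93, 22, 22]
t=9: [71, 71, 140, 71, 71]
t=10: [138, 138, 65, 138, 138]
t=11: [20, 20, 87, 20, 20]
t=12: [67, 67, 132, 67, 67]
t=13: [131, 131, 62, 131, 131]
t=14: [19, 19, 84, 19, 19]
t=15: [64, 64, 127, 64, 64]
t=16: [126, 126, 59, 126, 126]
t=17: [15, 15, 79, 15, 15]
t=18: [57, 57, 119, 57, 57]
t=19: [138, 138, 198, 138, 138]
t=20: [7, 7, 9, 7, 7]
t=21: [29, 29, 31, 29, 29]
t=22: [72, 72, 74, 72, 72]
t=23: [155, 155, 157, 155, 155]
t=24: [8, 8, 8, 8, 8]
t=25: [31, 31, 31, 31, 31]
t=26: [76, 76, 76, 76, 76]
t=27: [163, 163, 163, 163, 163]
t=28: [9, 9, 9, 9, 9]
t=29: [33, 33, 33, 33, 33]
t=30: [79, 79, 79, 79, 79]
t=31: [169, 169, 169, 169, 169]
t=32: [9, 9, 9, 9, 9]

Answer: 4
Key observation: The state at step 28, [9, 9, 9, 9, 9], reappears at step 32 — and no state repeats earlier — so the cycle the system enters has period 4.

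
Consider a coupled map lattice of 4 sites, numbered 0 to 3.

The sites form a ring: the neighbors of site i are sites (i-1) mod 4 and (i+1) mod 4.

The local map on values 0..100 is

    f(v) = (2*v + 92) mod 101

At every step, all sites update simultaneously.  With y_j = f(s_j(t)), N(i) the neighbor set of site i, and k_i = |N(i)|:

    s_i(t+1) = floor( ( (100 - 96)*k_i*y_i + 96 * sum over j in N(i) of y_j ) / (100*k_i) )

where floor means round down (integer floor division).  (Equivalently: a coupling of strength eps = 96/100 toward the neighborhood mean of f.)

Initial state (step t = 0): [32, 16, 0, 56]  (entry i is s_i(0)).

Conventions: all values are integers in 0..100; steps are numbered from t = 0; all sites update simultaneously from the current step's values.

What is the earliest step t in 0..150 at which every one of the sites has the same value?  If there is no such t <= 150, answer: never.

Simulating step by step:
t=0: [32, 16, 0, 56]  (not all equal)
t=1: [14, 71, 15, 70]  (not all equal)
t=2: [30, 20, 30, 20]  (not all equal)
t=3: [31, 50, 31, 50]  (not all equal)
t=4: [89, 54, 89, 54]  (not all equal)
t=5: [97, 69, 97, 69]  (not all equal)
t=6: [30, 81, 30, 81]  (not all equal)
t=7: [51, 51, 51, 51]  (all equal)

Answer: 7
Key observation: Synchronization is absorbing here: once all sites are equal they stay equal, and step 7 is the first all-equal step.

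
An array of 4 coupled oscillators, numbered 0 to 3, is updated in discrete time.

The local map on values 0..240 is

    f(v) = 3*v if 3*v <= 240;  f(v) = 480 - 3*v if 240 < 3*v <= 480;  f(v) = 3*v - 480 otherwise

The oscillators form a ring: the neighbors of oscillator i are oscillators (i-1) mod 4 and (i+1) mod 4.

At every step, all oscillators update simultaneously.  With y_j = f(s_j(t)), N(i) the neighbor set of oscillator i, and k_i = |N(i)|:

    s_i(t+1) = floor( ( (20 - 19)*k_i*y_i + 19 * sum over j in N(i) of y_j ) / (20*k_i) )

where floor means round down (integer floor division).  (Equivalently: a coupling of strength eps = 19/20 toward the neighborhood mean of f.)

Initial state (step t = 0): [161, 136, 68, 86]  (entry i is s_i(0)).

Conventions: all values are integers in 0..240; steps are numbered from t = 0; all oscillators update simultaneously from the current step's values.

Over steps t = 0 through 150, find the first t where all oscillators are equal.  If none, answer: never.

Answer: 32
Key observation: Synchronization is absorbing here: once all oscillators are equal they stay equal, and step 32 is the first all-equal step.

Derivation:
t=0: [161, 136, 68, 86]  (not all equal)
t=1: [139, 101, 149, 109]  (not all equal)
t=2: [159, 54, 158, 53]  (not all equal)
t=3: [152, 12, 152, 12]  (not all equal)
t=4: [35, 24, 35, 24]  (not all equal)
t=5: [73, 103, 73, 103]  (not all equal)
t=6: [173, 216, 173, 216]  (not all equal)
t=7: [161, 45, 161, 45]  (not all equal)
t=8: [128, 9, 128, 9]  (not all equal)
t=9: [30, 92, 30, 92]  (not all equal)
t=10: [198, 95, 198, 95]  (not all equal)
t=11: [190, 118, 190, 118]  (not all equal)
t=12: [124, 91, 124, 91]  (not all equal)
t=13: [202, 112, 202, 112]  (not all equal)
t=14: [143, 126, 143, 126]  (not all equal)
t=15: [99, 53, 99, 53]  (not all equal)
t=16: [160, 181, 160, 181]  (not all equal)
t=17: [59, 3, 59, 3]  (not all equal)
t=18: [17, 168, 17, 168]  (not all equal)
t=19: [25, 49, 25, 49]  (not all equal)
t=20: [143, 78, 143, 78]  (not all equal)
t=21: [224, 60, 224, 60]  (not all equal)
t=22: [180, 191, 180, 191]  (not all equal)
t=23: [91, 61, 91, 61]  (not all equal)
t=24: [184, 205, 184, 205]  (not all equal)
t=25: [131, 75, 131, 75]  (not all equal)
t=26: [218, 93, 218, 93]  (not all equal)
t=27: [199, 175, 199, 175]  (not all equal)
t=28: [48, 113, 48, 113]  (not all equal)
t=29: [141, 143, 141, 143]  (not all equal)
t=30: [51, 56, 51, 56]  (not all equal)
t=31: [167, 153, 167, 153]  (not all equal)
t=32: [21, 21, 21, 21]  (all equal)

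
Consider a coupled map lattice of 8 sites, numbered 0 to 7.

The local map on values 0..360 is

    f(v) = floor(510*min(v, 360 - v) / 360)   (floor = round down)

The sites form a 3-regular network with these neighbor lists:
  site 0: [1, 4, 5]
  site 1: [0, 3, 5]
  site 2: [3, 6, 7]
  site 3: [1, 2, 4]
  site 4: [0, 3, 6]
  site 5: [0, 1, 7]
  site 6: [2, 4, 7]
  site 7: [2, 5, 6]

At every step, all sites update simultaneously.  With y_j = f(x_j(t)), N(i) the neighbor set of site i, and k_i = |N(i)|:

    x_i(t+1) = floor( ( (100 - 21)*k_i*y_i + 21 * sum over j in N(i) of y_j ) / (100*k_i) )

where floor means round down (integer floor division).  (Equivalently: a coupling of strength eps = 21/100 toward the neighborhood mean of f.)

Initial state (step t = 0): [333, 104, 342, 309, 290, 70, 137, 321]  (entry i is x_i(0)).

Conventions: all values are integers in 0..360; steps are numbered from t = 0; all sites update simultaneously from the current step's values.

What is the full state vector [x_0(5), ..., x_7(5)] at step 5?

Answer: [206, 213, 244, 200, 182, 176, 206, 210]

Derivation:
t=0: [333, 104, 342, 309, 290, 70, 137, 321]
t=1: [54, 130, 42, 75, 99, 95, 165, 65]
t=2: [92, 167, 76, 110, 139, 130, 204, 102]
t=3: [145, 219, 120, 160, 190, 181, 205, 149]
t=4: [210, 205, 180, 221, 235, 242, 216, 211]
t=5: [206, 213, 244, 200, 182, 176, 206, 210]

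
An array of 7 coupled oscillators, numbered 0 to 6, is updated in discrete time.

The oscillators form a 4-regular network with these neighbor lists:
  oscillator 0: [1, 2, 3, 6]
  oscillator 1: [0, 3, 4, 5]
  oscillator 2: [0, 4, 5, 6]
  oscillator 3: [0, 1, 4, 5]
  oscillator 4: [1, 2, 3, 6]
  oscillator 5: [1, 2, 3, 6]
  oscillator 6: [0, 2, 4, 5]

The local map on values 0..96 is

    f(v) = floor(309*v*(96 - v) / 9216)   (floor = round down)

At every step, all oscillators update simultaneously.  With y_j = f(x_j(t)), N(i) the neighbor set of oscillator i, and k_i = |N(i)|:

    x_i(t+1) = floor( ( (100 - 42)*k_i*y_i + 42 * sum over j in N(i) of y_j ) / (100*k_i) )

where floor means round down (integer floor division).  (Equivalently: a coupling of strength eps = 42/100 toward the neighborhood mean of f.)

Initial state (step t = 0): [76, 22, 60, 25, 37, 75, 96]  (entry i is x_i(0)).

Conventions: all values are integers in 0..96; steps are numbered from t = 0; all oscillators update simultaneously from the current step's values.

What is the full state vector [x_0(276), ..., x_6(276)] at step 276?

Simulating step by step:
t=0: [76, 22, 60, 25, 37, 75, 96]
t=1: [48, 55, 60, 58, 61, 49, 25]
t=2: [73, 74, 71, 73, 70, 73, 65]
t=3: [57, 55, 59, 56, 60, 57, 63]
t=4: [73, 74, 72, 74, 72, 73, 70]
t=5: [56, 54, 57, 54, 56, 56, 59]
t=6: [74, 75, 74, 75, 74, 74, 73]
t=7: [53, 52, 54, 52, 53, 53, 55]
t=8: [75, 76, 75, 76, 75, 75, 75]
t=9: [51, 50, 52, 50, 51, 51, 52]
t=10: [76, 76, 76, 76, 76, 76, 76]
t=11: [50, 50, 50, 50, 50, 50, 50]
t=12: [77, 77, 77, 77, 77, 77, 77]
t=13: [49, 49, 49, 49, 49, 49, 49]
t=14: [77, 77, 77, 77, 77, 77, 77]

Answer: [77, 77, 77, 77, 77, 77, 77]
Key observation: The state at step 12, [77, 77, 77, 77, 77, 77, 77], reappears at step 14: the system is in a cycle of period 2 from step 12 on.  Therefore the state at step 276 equals the state at step 12 + ((276 - 12) mod 2) = 12, which is [77, 77, 77, 77, 77, 77, 77].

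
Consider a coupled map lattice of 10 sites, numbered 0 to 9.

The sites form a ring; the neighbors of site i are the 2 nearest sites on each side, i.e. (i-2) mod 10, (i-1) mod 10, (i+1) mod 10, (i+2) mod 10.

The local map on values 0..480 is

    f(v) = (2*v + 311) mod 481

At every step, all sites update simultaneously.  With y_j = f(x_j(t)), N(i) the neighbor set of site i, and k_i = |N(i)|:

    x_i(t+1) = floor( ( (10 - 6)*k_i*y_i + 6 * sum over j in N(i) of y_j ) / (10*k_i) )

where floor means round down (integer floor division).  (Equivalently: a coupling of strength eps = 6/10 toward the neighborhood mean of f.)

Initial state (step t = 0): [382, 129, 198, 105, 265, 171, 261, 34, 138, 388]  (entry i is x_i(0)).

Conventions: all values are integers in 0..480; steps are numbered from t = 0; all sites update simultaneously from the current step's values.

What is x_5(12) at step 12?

Simulating step by step:
t=0: [382, 129, 198, 105, 265, 171, 261, 34, 138, 388]
t=1: [126, 110, 180, 142, 262, 238, 293, 264, 187, 152]
t=2: [119, 98, 166, 180, 295, 308, 349, 302, 230, 157]
t=3: [120, 95, 170, 234, 294, 342, 257, 312, 219, 180]
t=4: [125, 117, 188, 215, 293, 240, 313, 306, 265, 197]
t=5: [160, 141, 205, 253, 351, 360, 411, 379, 324, 231]
t=6: [228, 197, 193, 205, 142, 127, 174, 194, 299, 243]
t=7: [292, 248, 216, 191, 153, 146, 197, 238, 320, 299]
t=8: [388, 327, 268, 211, 177, 180, 244, 309, 393, 398]
t=9: [147, 134, 231, 212, 242, 256, 270, 297, 209, 164]
t=10: [169, 163, 235, 258, 314, 341, 347, 337, 260, 197]
t=11: [221, 218, 289, 280, 291, 142, 146, 106, 208, 194]
t=12: [279, 299, 364, 336, 319, 190, 170, 121, 196, 211]

Answer: x_5(12) = 190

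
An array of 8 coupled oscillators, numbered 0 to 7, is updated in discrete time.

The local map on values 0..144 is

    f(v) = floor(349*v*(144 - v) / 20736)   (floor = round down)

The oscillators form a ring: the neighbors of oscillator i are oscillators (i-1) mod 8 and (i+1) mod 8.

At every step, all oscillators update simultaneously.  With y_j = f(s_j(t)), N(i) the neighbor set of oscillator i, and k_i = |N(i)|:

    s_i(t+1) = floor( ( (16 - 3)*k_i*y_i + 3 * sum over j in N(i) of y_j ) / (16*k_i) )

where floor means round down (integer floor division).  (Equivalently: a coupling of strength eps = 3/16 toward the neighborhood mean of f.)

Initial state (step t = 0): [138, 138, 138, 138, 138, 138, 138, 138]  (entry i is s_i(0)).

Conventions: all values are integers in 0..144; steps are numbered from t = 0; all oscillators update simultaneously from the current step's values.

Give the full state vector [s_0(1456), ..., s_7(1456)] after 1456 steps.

Simulating step by step:
t=0: [138, 138, 138, 138, 138, 138, 138, 138]
t=1: [13, 13, 13, 13, 13, 13, 13, 13]
t=2: [28, 28, 28, 28, 28, 28, 28, 28]
t=3: [54, 54, 54, 54, 54, 54, 54, 54]
t=4: [81, 81, 81, 81, 81, 81, 81, 81]
t=5: [85, 85, 85, 85, 85, 85, 85, 85]
t=6: [84, 84, 84, 84, 84, 84, 84, 84]
t=7: [84, 84, 84, 84, 84, 84, 84, 84]

Answer: [84, 84, 84, 84, 84, 84, 84, 84]
Key observation: The state at step 6, [84, 84, 84, 84, 84, 84, 84, 84], reappears at step 7: the system is in a cycle of period 1 from step 6 on.  Therefore the state at step 1456 equals the state at step 6 + ((1456 - 6) mod 1) = 6, which is [84, 84, 84, 84, 84, 84, 84, 84].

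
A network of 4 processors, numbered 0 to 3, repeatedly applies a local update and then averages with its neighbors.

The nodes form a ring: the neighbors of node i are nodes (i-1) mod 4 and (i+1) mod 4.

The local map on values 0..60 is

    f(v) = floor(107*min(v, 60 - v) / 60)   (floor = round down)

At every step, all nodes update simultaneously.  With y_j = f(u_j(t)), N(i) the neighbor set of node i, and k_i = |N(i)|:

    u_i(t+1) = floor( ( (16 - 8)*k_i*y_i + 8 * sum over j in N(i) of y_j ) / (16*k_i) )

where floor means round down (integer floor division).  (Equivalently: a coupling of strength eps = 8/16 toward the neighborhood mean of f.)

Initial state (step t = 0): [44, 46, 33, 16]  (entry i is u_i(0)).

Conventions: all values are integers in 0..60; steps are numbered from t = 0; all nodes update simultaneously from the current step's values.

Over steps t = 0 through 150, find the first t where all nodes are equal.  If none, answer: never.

Simulating step by step:
t=0: [44, 46, 33, 16]  (not all equal)
t=1: [27, 31, 37, 33]  (not all equal)
t=2: [48, 47, 45, 46]  (not all equal)
t=3: [22, 23, 24, 23]  (not all equal)
t=4: [40, 40, 41, 40]  (not all equal)
t=5: [35, 34, 34, 34]  (not all equal)
t=6: [45, 45, 46, 45]  (not all equal)
t=7: [26, 25, 25, 25]  (not all equal)
t=8: [45, 44, 44, 44]  (not all equal)
t=9: [27, 27, 28, 27]  (not all equal)
t=10: [48, 48, 48, 48]  (all equal)

Answer: 10
Key observation: Synchronization is absorbing here: once all nodes are equal they stay equal, and step 10 is the first all-equal step.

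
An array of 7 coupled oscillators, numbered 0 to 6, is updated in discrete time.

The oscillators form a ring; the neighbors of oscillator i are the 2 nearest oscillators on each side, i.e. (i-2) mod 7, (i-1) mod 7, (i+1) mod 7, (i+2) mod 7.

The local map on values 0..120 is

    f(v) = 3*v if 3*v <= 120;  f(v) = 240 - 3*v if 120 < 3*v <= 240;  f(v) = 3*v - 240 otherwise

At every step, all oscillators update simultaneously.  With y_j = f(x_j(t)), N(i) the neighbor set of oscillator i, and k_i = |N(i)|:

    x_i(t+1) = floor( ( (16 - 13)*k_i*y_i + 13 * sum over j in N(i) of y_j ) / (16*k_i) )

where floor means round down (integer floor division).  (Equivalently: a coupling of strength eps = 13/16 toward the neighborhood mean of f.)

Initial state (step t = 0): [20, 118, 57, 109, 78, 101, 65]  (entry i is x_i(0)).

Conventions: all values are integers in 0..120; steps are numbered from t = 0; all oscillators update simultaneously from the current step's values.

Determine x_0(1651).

Simulating step by step:
t=0: [20, 118, 57, 109, 78, 101, 65]
t=1: [70, 74, 67, 67, 54, 52, 57]
t=2: [48, 39, 40, 51, 61, 59, 55]
t=3: [94, 98, 95, 88, 80, 75, 81]
t=4: [31, 33, 32, 27, 17, 16, 23]
t=5: [80, 87, 83, 74, 69, 68, 72]
t=6: [18, 14, 16, 23, 23, 21, 22]
t=7: [54, 56, 56, 58, 62, 64, 58]
t=8: [67, 70, 68, 62, 61, 62, 63]
t=9: [42, 42, 43, 46, 50, 50, 46]
t=10: [106, 108, 106, 101, 99, 99, 102]
t=11: [72, 73, 71, 67, 64, 64, 68]
t=12: [31, 29, 31, 36, 39, 38, 35]
t=13: [98, 97, 99, 103, 107, 107, 103]
t=14: [62, 60, 62, 67, 71, 70, 67]
t=15: [47, 49, 46, 42, 37, 37, 42]
t=16: [103, 104, 103, 106, 110, 109, 105]
t=17: [74, 72, 75, 79, 79, 79, 78]
t=18: [13, 13, 12, 9, 6, 6, 10]
t=19: [32, 34, 31, 27, 25, 26, 28]
t=20: [90, 91, 89, 85, 82, 82, 87]
t=21: [23, 25, 22, 17, 15, 15, 19]
t=22: [62, 63, 61, 56, 52, 53, 58]
t=23: [61, 60, 63, 68, 71, 71, 67]
t=24: [46, 48, 46, 40, 36, 37, 42]
t=25: [105, 106, 105, 107, 111, 111, 106]
t=26: [79, 77, 80, 84, 83, 83, 83]
t=27: [6, 6, 6, 7, 7, 8, 7]
t=28: [19, 19, 19, 20, 21, 20, 20]
t=29: [58, 58, 58, 59, 59, 60, 59]
t=30: [64, 64, 64, 63, 63, 63, 63]
t=31: [49, 49, 49, 49, 50, 50, 49]
t=32: [92, 93, 92, 91, 91, 91, 91]
t=33: [35, 35, 35, 34, 33, 33, 34]
t=34: [103, 103, 103, 102, 101, 101, 102]
t=35: [67, 67, 67, 66, 65, 65, 66]
t=36: [40, 40, 40, 42, 42, 42, 42]
t=37: [117, 117, 117, 116, 115, 115, 116]
t=38: [109, 109, 109, 108, 107, 107, 108]
t=39: [85, 85, 85, 84, 83, 83, 84]
t=40: [13, 13, 13, 12, 11, 11, 12]
t=41: [37, 37, 37, 36, 35, 35, 36]
t=42: [109, 109, 109, 108, 107, 107, 108]

Answer: x_0(1651) = 85
Key observation: The state at step 38, [109, 109, 109, 108, 107, 107, 108], reappears at step 42: the system is in a cycle of period 4 from step 38 on.  Therefore the state at step 1651 equals the state at step 38 + ((1651 - 38) mod 4) = 39, which is [85, 85, 85, 84, 83, 83, 84].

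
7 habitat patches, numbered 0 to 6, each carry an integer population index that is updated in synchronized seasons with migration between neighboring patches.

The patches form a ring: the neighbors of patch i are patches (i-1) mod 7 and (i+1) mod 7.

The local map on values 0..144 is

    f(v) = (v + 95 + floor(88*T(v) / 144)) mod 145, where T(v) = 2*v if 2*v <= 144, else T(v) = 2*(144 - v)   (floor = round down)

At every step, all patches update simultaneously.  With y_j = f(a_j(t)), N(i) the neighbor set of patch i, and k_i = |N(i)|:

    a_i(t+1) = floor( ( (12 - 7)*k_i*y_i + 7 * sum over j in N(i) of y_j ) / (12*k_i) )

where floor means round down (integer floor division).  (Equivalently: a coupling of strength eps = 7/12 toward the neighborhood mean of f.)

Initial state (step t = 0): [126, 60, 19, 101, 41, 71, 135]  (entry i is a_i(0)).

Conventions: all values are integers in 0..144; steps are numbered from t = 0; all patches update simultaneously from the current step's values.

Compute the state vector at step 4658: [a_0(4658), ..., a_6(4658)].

Simulating step by step:
t=0: [126, 60, 19, 101, 41, 71, 135]
t=1: [93, 103, 111, 94, 78, 84, 99]
t=2: [104, 103, 102, 104, 106, 106, 105]
t=3: [102, 102, 102, 102, 102, 102, 102]
t=4: [103, 103, 103, 103, 103, 103, 103]
t=5: [103, 103, 103, 103, 103, 103, 103]

Answer: [103, 103, 103, 103, 103, 103, 103]
Key observation: The state at step 4, [103, 103, 103, 103, 103, 103, 103], reappears at step 5: the system is in a cycle of period 1 from step 4 on.  Therefore the state at step 4658 equals the state at step 4 + ((4658 - 4) mod 1) = 4, which is [103, 103, 103, 103, 103, 103, 103].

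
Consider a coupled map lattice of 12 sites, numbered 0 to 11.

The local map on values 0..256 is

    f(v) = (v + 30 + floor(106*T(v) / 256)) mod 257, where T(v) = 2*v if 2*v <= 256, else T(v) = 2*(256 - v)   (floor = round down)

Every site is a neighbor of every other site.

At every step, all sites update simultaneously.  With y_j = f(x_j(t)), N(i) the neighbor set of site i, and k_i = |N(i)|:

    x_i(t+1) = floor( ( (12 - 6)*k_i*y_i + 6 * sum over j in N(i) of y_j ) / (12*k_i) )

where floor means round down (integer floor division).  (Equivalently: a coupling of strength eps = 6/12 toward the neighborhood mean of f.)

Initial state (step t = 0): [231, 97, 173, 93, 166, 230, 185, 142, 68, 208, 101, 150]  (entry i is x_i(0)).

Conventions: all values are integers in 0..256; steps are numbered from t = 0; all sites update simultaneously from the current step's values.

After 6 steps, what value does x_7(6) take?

Simulating step by step:
t=0: [231, 97, 173, 93, 166, 230, 185, 142, 68, 208, 101, 150]
t=1: [52, 135, 47, 132, 47, 52, 48, 45, 111, 50, 138, 45]
t=2: [111, 58, 106, 57, 106, 111, 107, 105, 159, 109, 58, 105]
t=3: [206, 162, 202, 162, 202, 206, 203, 201, 106, 205, 162, 201]
t=4: [27, 24, 27, 24, 27, 27, 27, 27, 120, 27, 24, 27]
t=5: [85, 83, 85, 83, 85, 85, 85, 85, 163, 85, 83, 85]
t=6: [176, 174, 176, 174, 176, 176, 176, 176, 98, 176, 174, 176]

Answer: x_7(6) = 176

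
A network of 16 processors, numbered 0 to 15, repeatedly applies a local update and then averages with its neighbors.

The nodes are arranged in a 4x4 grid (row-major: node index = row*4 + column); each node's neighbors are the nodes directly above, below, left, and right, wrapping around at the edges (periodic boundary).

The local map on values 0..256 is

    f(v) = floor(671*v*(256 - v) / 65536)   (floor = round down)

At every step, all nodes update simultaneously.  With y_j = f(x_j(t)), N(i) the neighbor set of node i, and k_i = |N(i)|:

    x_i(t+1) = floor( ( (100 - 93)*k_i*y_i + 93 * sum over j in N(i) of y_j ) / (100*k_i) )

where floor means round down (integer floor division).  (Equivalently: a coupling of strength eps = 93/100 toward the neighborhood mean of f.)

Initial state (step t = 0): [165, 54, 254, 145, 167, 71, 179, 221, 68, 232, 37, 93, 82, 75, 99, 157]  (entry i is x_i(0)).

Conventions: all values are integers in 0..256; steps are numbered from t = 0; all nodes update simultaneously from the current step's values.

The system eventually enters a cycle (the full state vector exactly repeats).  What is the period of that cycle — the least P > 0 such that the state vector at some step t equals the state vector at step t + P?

Answer: 2
Key observation: The state at step 5, [157, 157, 157, 157, 157, 157, 157, 157, 157, 157, 157, 157, 157, 157, 157, 157], reappears at step 7 — and no state repeats earlier — so the cycle the system enters has period 2.

Derivation:
t=0: [165, 54, 254, 145, 167, 71, 179, 221, 68, 232, 37, 93, 82, 75, 99, 157]
t=1: [143, 107, 134, 103, 125, 116, 79, 147, 127, 116, 124, 115, 145, 119, 100, 156]
t=2: [163, 165, 157, 163, 165, 160, 164, 159, 165, 166, 159, 164, 164, 163, 164, 162]
t=3: [153, 156, 154, 156, 155, 153, 157, 154, 153, 155, 153, 155, 154, 153, 156, 154]
t=4: [159, 160, 159, 160, 160, 159, 160, 159, 160, 160, 159, 160, 160, 159, 160, 159]
t=5: [157, 157, 157, 157, 157, 157, 157, 157, 157, 157, 157, 157, 157, 157, 157, 157]
t=6: [159, 159, 159, 159, 159, 159, 159, 159, 159, 159, 159, 159, 159, 159, 159, 159]
t=7: [157, 157, 157, 157, 157, 157, 157, 157, 157, 157, 157, 157, 157, 157, 157, 157]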